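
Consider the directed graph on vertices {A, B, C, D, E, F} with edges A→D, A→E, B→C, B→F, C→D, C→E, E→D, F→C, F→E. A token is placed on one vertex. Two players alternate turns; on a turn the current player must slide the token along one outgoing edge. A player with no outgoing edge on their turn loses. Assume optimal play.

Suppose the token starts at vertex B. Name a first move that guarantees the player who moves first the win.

Move to F.

Use the standard recursion: the mover loses at a terminal position; elsewhere, the mover wins exactly when some move hands the opponent an L position.
Every edge goes from a vertex to one that appears earlier in the order D, E, C, F, B, A, so processing vertices in that order labels each vertex after all of its successors.
D: no outgoing edge → L
E: can move to D, which is L ⇒ W
C: can move to D, which is L ⇒ W
F: moves to C(W), E(W); every one is W ⇒ L
B: can move to F, which is L ⇒ W
A: can move to D, which is L ⇒ W
From B, the L positions reachable in one move are: F.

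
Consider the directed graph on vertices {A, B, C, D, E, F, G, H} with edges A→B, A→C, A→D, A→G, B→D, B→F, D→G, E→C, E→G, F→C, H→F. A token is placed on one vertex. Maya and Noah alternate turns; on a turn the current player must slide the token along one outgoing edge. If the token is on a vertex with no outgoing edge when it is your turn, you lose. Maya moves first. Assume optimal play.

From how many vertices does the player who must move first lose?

Compute win/loss labels from the base case upward. A position with no move is L. Any other position is W if it can reach an L in one move, else L.
Every edge goes from a vertex to one that appears earlier in the order C, G, D, F, E, B, A, H, so processing vertices in that order labels each vertex after all of its successors.
C: no outgoing edge → L
G: no outgoing edge → L
D: reaches L-position G → W
F: reaches L-position C → W
E: reaches L-position G → W
B: only reaches F(W), D(W), all W → L
A: reaches L-position B → W
H: only reaches F(W), which is W → L
The L vertices are B, C, G, H; that is 4 in all.

4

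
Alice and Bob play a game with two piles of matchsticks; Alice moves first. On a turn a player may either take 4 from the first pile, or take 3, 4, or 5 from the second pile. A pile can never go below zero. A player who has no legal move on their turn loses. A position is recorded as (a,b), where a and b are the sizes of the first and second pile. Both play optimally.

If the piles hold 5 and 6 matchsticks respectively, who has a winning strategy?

Alice wins.

Classify positions by backward induction: terminal positions (no move available) are L. From any other position, the mover wins iff some move reaches an L.
No move ever increases a pile, so every position that can arise here has a ≤ 5 and b ≤ 6; it is enough to label the cells with 0 ≤ a ≤ 5 and 0 ≤ b ≤ 6.
Every move lowers a or b (never raises either), so fill the grid row by row in increasing a, and left to right within a row: each cell's successors are then already labelled.
      b=0  b=1  b=2  b=3  b=4  b=5  b=6
a=0:    L    L    L    W    W    W    W
a=1:    L    L    L    W    W    W    W
a=2:    L    L    L    W    W    W    W
a=3:    L    L    L    W    W    W    W
a=4:    W    W    W    L    L    L    W
a=5:    W    W    W    L    L    L    W
Cells with no legal move (terminal, hence L): (0,0), (0,1), (0,2), (1,0), (1,1), (1,2), (2,0), (2,1), (2,2), (3,0), (3,1), (3,2).
The remaining L cells, each justified by listing all of its moves:
(4,3): moves to (0,3)(W), (4,0)(W); every one is W ⇒ L
(4,4): moves to (0,4)(W), (4,1)(W), (4,0)(W); every one is W ⇒ L
(4,5): moves to (0,5)(W), (4,2)(W), (4,1)(W), (4,0)(W); every one is W ⇒ L
(5,3): moves to (1,3)(W), (5,0)(W); every one is W ⇒ L
(5,4): moves to (1,4)(W), (5,1)(W), (5,0)(W); every one is W ⇒ L
(5,5): moves to (1,5)(W), (5,2)(W), (5,1)(W), (5,0)(W); every one is W ⇒ L
Every other cell has at least one move into one of the L cells above, so it is W.
The starting position (5,6) is W: Alice should move to (5,3), handing over an L position.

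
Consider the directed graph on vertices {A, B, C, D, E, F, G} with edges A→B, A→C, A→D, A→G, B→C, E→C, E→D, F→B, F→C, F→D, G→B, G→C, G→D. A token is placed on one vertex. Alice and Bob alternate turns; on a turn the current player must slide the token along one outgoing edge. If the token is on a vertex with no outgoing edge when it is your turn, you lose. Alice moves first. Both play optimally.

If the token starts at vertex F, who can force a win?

Alice wins.

Label each position W (a win for the player to move) or L (a loss). A position with no legal move is L; any other position is W exactly when some move reaches an L, and L when every move reaches a W.
Every edge goes from a vertex to one that appears earlier in the order D, C, B, G, F, A, E, so processing vertices in that order labels each vertex after all of its successors.
D: no outgoing edge → L
C: no outgoing edge → L
B: →C(L), so W
G: →C(L), so W
F: →C(L), so W
A: →C(L), so W
E: →C(L), so W
The starting position F is W: Alice should move to C, handing over an L position.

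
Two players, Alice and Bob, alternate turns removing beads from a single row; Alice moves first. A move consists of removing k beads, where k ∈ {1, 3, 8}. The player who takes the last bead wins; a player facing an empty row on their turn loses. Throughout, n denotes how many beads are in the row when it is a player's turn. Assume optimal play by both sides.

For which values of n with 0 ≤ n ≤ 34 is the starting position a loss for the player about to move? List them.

Label each position W (a win for the player to move) or L (a loss). A position with no legal move is L; any other position is W exactly when some move reaches an L, and L when every move reaches a W.
n=0: no move → L
n=1: →0(L), so W
n=2: →1(W) only, which is W, so L
n=3: →2(L), so W
n=4: →3(W), 1(W) — all W, so L
n=5: →4(L), so W
n=6: →5(W), 3(W) — all W, so L
n=7: →6(L), so W
n=8: →0(L), so W
n=9: →6(L), so W
n=10: →2(L), so W
n=11: →10(W), 8(W), 3(W) — all W, so L
n=12: →11(L), so W
n=13: →12(W), 10(W), 5(W) — all W, so L
n=14: →13(L), so W
n=15: →14(W), 12(W), 7(W) — all W, so L
n=16: →15(L), so W
n=17: →16(W), 14(W), 9(W) — all W, so L
n=18: →17(L), so W
n=19: →11(L), so W
n=20: →17(L), so W
n=21: →13(L), so W
n=22: →21(W), 19(W), 14(W) — all W, so L
n=23: →22(L), so W
n=24: →23(W), 21(W), 16(W) — all W, so L
n=25: →24(L), so W
n=26: →25(W), 23(W), 18(W) — all W, so L
n=27: →26(L), so W
n=28: →27(W), 25(W), 20(W) — all W, so L
n=29: →28(L), so W
n=30: →22(L), so W
n=31: →28(L), so W
n=32: →24(L), so W
n=33: →32(W), 30(W), 25(W) — all W, so L
n=34: →33(L), so W
Reading off the rows marked L gives the requested list; there are 13 such values of n.

0, 2, 4, 6, 11, 13, 15, 17, 22, 24, 26, 28, 33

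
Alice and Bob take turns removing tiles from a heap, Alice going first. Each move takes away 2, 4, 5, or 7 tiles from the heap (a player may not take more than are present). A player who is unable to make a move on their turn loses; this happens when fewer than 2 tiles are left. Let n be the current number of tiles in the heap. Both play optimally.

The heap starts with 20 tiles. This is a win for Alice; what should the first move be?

Remove 2, leaving 18.

Build the W/L table. Terminal = L. A non-terminal position is W if it has a move to some L; otherwise it is L.
n=0: no move → L
n=1: no move → L
n=2: can move to 0, which is L ⇒ W
n=3: can move to 1, which is L ⇒ W
n=4: can move to 0, which is L ⇒ W
n=5: can move to 1, which is L ⇒ W
n=6: can move to 1, which is L ⇒ W
n=7: can move to 0, which is L ⇒ W
n=8: can move to 1, which is L ⇒ W
n=9: moves to 7(W), 5(W), 4(W), 2(W); every one is W ⇒ L
n=10: moves to 8(W), 6(W), 5(W), 3(W); every one is W ⇒ L
n=11: can move to 9, which is L ⇒ W
n=12: can move to 10, which is L ⇒ W
n=13: can move to 9, which is L ⇒ W
n=14: can move to 10, which is L ⇒ W
n=15: can move to 10, which is L ⇒ W
n=16: can move to 9, which is L ⇒ W
n=17: can move to 10, which is L ⇒ W
n=18: moves to 16(W), 14(W), 13(W), 11(W); every one is W ⇒ L
n=19: moves to 17(W), 15(W), 14(W), 12(W); every one is W ⇒ L
n=20: can move to 18, which is L ⇒ W
From 20, the L positions reachable in one move are: 18.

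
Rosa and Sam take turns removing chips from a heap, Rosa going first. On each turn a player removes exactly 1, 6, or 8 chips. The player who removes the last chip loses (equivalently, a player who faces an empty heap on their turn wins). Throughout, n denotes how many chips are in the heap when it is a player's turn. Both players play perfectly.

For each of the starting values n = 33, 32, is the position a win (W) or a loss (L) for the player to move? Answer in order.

33: L, 32: W

Compute win/loss labels from the base case upward. A position with no move is W. Any other position is W if it can reach an L in one move, else L.
n=0: no move; the opponent has just taken the last chip and therefore loses → W
n=1: the only move is to 0(W), a W ⇒ L
n=2: can move to 1, which is L ⇒ W
n=3: the only move is to 2(W), a W ⇒ L
n=4: can move to 3, which is L ⇒ W
n=5: the only move is to 4(W), a W ⇒ L
n=6: can move to 5, which is L ⇒ W
n=7: can move to 1, which is L ⇒ W
n=8: moves to 7(W), 2(W), 0(W); every one is W ⇒ L
n=9: can move to 8, which is L ⇒ W
n=10: moves to 9(W), 4(W), 2(W); every one is W ⇒ L
n=11: can move to 10, which is L ⇒ W
n=12: moves to 11(W), 6(W), 4(W); every one is W ⇒ L
n=13: can move to 12, which is L ⇒ W
n=14: can move to 8, which is L ⇒ W
n=15: moves to 14(W), 9(W), 7(W); every one is W ⇒ L
n=16: can move to 15, which is L ⇒ W
n=17: moves to 16(W), 11(W), 9(W); every one is W ⇒ L
n=18: can move to 17, which is L ⇒ W
n=19: moves to 18(W), 13(W), 11(W); every one is W ⇒ L
n=20: can move to 19, which is L ⇒ W
n=21: can move to 15, which is L ⇒ W
n=22: moves to 21(W), 16(W), 14(W); every one is W ⇒ L
n=23: can move to 22, which is L ⇒ W
n=24: moves to 23(W), 18(W), 16(W); every one is W ⇒ L
n=25: can move to 24, which is L ⇒ W
n=26: moves to 25(W), 20(W), 18(W); every one is W ⇒ L
n=27: can move to 26, which is L ⇒ W
n=28: can move to 22, which is L ⇒ W
n=29: moves to 28(W), 23(W), 21(W); every one is W ⇒ L
n=30: can move to 29, which is L ⇒ W
n=31: moves to 30(W), 25(W), 23(W); every one is W ⇒ L
n=32: can move to 31, which is L ⇒ W
n=33: moves to 32(W), 27(W), 25(W); every one is W ⇒ L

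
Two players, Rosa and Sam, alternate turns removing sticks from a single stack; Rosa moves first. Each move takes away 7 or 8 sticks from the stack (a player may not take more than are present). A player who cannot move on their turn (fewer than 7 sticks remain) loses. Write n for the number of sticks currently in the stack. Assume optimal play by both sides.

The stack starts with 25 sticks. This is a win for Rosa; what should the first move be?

Remove 7, leaving 18.

Positions with no move are L. A position that does have a move is losing for the player to move precisely when every available move leads to a winning position for the opponent. Fill in the labels:
n=0: no move → L
n=1: no move → L
n=2: no move → L
n=3: no move → L
n=4: no move → L
n=5: no move → L
n=6: no move → L
n=7: W (go to 0, an L position)
n=8: W (go to 1, an L position)
n=9: W (go to 2, an L position)
n=10: W (go to 3, an L position)
n=11: W (go to 4, an L position)
n=12: W (go to 5, an L position)
n=13: W (go to 6, an L position)
n=14: W (go to 6, an L position)
n=15: L (options 8(W), 7(W) are all W)
n=16: L (options 9(W), 8(W) are all W)
n=17: L (options 10(W), 9(W) are all W)
n=18: L (options 11(W), 10(W) are all W)
n=19: L (options 12(W), 11(W) are all W)
n=20: L (options 13(W), 12(W) are all W)
n=21: L (options 14(W), 13(W) are all W)
n=22: W (go to 15, an L position)
n=23: W (go to 16, an L position)
n=24: W (go to 17, an L position)
n=25: W (go to 18, an L position)
From 25, the L positions reachable in one move are: 18, 17. Any move reaching one of these is winning.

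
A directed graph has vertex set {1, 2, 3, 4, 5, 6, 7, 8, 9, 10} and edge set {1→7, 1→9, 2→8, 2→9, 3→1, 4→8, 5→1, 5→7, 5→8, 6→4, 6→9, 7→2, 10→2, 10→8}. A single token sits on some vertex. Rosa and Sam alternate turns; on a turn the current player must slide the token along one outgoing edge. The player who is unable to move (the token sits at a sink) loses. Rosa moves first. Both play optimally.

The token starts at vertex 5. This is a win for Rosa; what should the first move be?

Classify positions by backward induction: terminal positions (no move available) are L. From any other position, the mover wins iff some move reaches an L.
Every edge goes from a vertex to one that appears earlier in the order 9, 8, 2, 7, 4, 1, 10, 3, 6, 5, so processing vertices in that order labels each vertex after all of its successors.
9: no outgoing edge → L
8: no outgoing edge → L
2: W (go to 8, an L position)
7: L (sole option 2(W) is W)
4: W (go to 8, an L position)
1: W (go to 7, an L position)
10: W (go to 8, an L position)
3: L (sole option 1(W) is W)
6: W (go to 9, an L position)
5: W (go to 7, an L position)
From 5, the L positions reachable in one move are: 7, 8. Any move reaching one of these is winning.

Move to 7.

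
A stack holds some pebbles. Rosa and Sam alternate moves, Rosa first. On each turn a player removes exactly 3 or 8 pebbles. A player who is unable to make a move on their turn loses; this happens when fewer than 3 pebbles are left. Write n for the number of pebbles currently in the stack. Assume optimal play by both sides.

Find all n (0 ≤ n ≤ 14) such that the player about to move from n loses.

Work bottom-up. With no move the player to move loses. Otherwise the position is W if at least one move leads to an L position for the opponent, and L if every move leads to a W.
n=0: no move → L
n=1: no move → L
n=2: no move → L
n=3: W (go to 0, an L position)
n=4: W (go to 1, an L position)
n=5: W (go to 2, an L position)
n=6: L (sole option 3(W) is W)
n=7: L (sole option 4(W) is W)
n=8: W (go to 0, an L position)
n=9: W (go to 6, an L position)
n=10: W (go to 7, an L position)
n=11: L (options 8(W), 3(W) are all W)
n=12: L (options 9(W), 4(W) are all W)
n=13: L (options 10(W), 5(W) are all W)
n=14: W (go to 11, an L position)
Reading off the rows marked L gives the requested list; there are 8 such values of n.

0, 1, 2, 6, 7, 11, 12, 13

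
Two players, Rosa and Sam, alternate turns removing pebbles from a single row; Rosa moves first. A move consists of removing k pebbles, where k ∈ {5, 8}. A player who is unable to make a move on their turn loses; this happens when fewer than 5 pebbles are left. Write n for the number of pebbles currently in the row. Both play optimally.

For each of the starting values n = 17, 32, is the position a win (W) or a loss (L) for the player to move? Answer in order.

17: L, 32: W

Build the W/L table. Terminal = L. A non-terminal position is W if it has a move to some L; otherwise it is L.
n=0: no move → L
n=1: no move → L
n=2: no move → L
n=3: no move → L
n=4: no move → L
n=5: reaches L-position 0 → W
n=6: reaches L-position 1 → W
n=7: reaches L-position 2 → W
n=8: reaches L-position 3 → W
n=9: reaches L-position 4 → W
n=10: reaches L-position 2 → W
n=11: reaches L-position 3 → W
n=12: reaches L-position 4 → W
n=13: only reaches 8(W), 5(W), all W → L
n=14: only reaches 9(W), 6(W), all W → L
n=15: only reaches 10(W), 7(W), all W → L
n=16: only reaches 11(W), 8(W), all W → L
n=17: only reaches 12(W), 9(W), all W → L
n=18: reaches L-position 13 → W
n=19: reaches L-position 14 → W
n=20: reaches L-position 15 → W
n=21: reaches L-position 16 → W
n=22: reaches L-position 17 → W
n=23: reaches L-position 15 → W
n=24: reaches L-position 16 → W
n=25: reaches L-position 17 → W
n=26: only reaches 21(W), 18(W), all W → L
n=27: only reaches 22(W), 19(W), all W → L
n=28: only reaches 23(W), 20(W), all W → L
n=29: only reaches 24(W), 21(W), all W → L
n=30: only reaches 25(W), 22(W), all W → L
n=31: reaches L-position 26 → W
n=32: reaches L-position 27 → W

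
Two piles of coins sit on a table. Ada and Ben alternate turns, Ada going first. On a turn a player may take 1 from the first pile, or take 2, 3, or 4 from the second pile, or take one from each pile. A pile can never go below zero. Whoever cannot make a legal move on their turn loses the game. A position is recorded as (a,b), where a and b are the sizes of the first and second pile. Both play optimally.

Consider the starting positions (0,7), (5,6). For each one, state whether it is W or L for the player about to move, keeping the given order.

Build the W/L table. Terminal = L. A non-terminal position is W if it has a move to some L; otherwise it is L.
No move ever increases a pile, so every position that can arise here has a ≤ 5 and b ≤ 7; it is enough to label the cells with 0 ≤ a ≤ 5 and 0 ≤ b ≤ 7.
Every move lowers a or b (never raises either), so fill the grid row by row in increasing a, and left to right within a row: each cell's successors are then already labelled.
      b=0  b=1  b=2  b=3  b=4  b=5  b=6  b=7
a=0:    L    L    W    W    W    W    L    L
a=1:    W    W    W    L    L    W    W    W
a=2:    L    L    W    W    W    W    L    L
a=3:    W    W    W    L    L    W    W    W
a=4:    L    L    W    W    W    W    L    L
a=5:    W    W    W    L    L    W    W    W
Cells with no legal move (terminal, hence L): (0,0), (0,1).
The remaining L cells, each justified by listing all of its moves:
(0,6): →(0,4)(W), (0,3)(W), (0,2)(W) — all W, so L
(0,7): →(0,5)(W), (0,4)(W), (0,3)(W) — all W, so L
(1,3): →(0,3)(W), (1,1)(W), (1,0)(W), (0,2)(W) — all W, so L
(1,4): →(0,4)(W), (1,2)(W), (1,1)(W), (1,0)(W), (0,3)(W) — all W, so L
(2,0): →(1,0)(W) only, which is W, so L
(2,1): →(1,1)(W), (1,0)(W) — all W, so L
(2,6): →(1,6)(W), (2,4)(W), (2,3)(W), (2,2)(W), (1,5)(W) — all W, so L
(2,7): →(1,7)(W), (2,5)(W), (2,4)(W), (2,3)(W), (1,6)(W) — all W, so L
(3,3): →(2,3)(W), (3,1)(W), (3,0)(W), (2,2)(W) — all W, so L
(3,4): →(2,4)(W), (3,2)(W), (3,1)(W), (3,0)(W), (2,3)(W) — all W, so L
(4,0): →(3,0)(W) only, which is W, so L
(4,1): →(3,1)(W), (3,0)(W) — all W, so L
(4,6): →(3,6)(W), (4,4)(W), (4,3)(W), (4,2)(W), (3,5)(W) — all W, so L
(4,7): →(3,7)(W), (4,5)(W), (4,4)(W), (4,3)(W), (3,6)(W) — all W, so L
(5,3): →(4,3)(W), (5,1)(W), (5,0)(W), (4,2)(W) — all W, so L
(5,4): →(4,4)(W), (5,2)(W), (5,1)(W), (5,0)(W), (4,3)(W) — all W, so L
Every other cell has at least one move into one of the L cells above, so it is W.
(0,7): one of the L cells justified above, so L
(5,6): the move to (4,6) reaches an L cell, so W

(0,7): L, (5,6): W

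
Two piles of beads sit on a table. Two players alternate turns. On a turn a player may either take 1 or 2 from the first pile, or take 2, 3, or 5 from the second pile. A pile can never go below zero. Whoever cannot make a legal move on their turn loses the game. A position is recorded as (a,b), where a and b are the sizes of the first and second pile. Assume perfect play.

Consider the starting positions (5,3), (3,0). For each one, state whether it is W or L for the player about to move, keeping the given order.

Build the W/L table. Terminal = L. A non-terminal position is W if it has a move to some L; otherwise it is L.
No move ever increases a pile, so every position that can arise here has a ≤ 5 and b ≤ 3; it is enough to label the cells with 0 ≤ a ≤ 5 and 0 ≤ b ≤ 3.
Every move lowers a or b (never raises either), so fill the grid row by row in increasing a, and left to right within a row: each cell's successors are then already labelled.
      b=0  b=1  b=2  b=3
a=0:    L    L    W    W
a=1:    W    W    L    L
a=2:    W    W    W    W
a=3:    L    L    W    W
a=4:    W    W    L    L
a=5:    W    W    W    W
Cells with no legal move (terminal, hence L): (0,0), (0,1).
The remaining L cells, each justified by listing all of its moves:
(1,2): →(0,2)(W), (1,0)(W) — all W, so L
(1,3): →(0,3)(W), (1,1)(W), (1,0)(W) — all W, so L
(3,0): →(2,0)(W), (1,0)(W) — all W, so L
(3,1): →(2,1)(W), (1,1)(W) — all W, so L
(4,2): →(3,2)(W), (2,2)(W), (4,0)(W) — all W, so L
(4,3): →(3,3)(W), (2,3)(W), (4,1)(W), (4,0)(W) — all W, so L
Every other cell has at least one move into one of the L cells above, so it is W.
(5,3): the move to (4,3) reaches an L cell, so W
(3,0): one of the L cells justified above, so L

(5,3): W, (3,0): L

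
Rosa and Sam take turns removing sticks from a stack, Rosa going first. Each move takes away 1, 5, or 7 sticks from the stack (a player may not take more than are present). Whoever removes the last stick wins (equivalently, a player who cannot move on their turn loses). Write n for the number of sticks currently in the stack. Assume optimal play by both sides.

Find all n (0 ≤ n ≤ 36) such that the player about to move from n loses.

Label each position W (a win for the player to move) or L (a loss). A position with no legal move is L; any other position is W exactly when some move reaches an L, and L when every move reaches a W.
n=0: no move → L
n=1: can move to 0, which is L ⇒ W
n=2: the only move is to 1(W), a W ⇒ L
n=3: can move to 2, which is L ⇒ W
n=4: the only move is to 3(W), a W ⇒ L
n=5: can move to 4, which is L ⇒ W
n=6: moves to 5(W), 1(W); every one is W ⇒ L
n=7: can move to 6, which is L ⇒ W
n=8: moves to 7(W), 3(W), 1(W); every one is W ⇒ L
n=9: can move to 8, which is L ⇒ W
n=10: moves to 9(W), 5(W), 3(W); every one is W ⇒ L
n=11: can move to 10, which is L ⇒ W
n=12: moves to 11(W), 7(W), 5(W); every one is W ⇒ L
n=13: can move to 12, which is L ⇒ W
n=14: moves to 13(W), 9(W), 7(W); every one is W ⇒ L
n=15: can move to 14, which is L ⇒ W
n=16: moves to 15(W), 11(W), 9(W); every one is W ⇒ L
n=17: can move to 16, which is L ⇒ W
n=18: moves to 17(W), 13(W), 11(W); every one is W ⇒ L
n=19: can move to 18, which is L ⇒ W
n=20: moves to 19(W), 15(W), 13(W); every one is W ⇒ L
n=21: can move to 20, which is L ⇒ W
n=22: moves to 21(W), 17(W), 15(W); every one is W ⇒ L
n=23: can move to 22, which is L ⇒ W
n=24: moves to 23(W), 19(W), 17(W); every one is W ⇒ L
n=25: can move to 24, which is L ⇒ W
n=26: moves to 25(W), 21(W), 19(W); every one is W ⇒ L
n=27: can move to 26, which is L ⇒ W
n=28: moves to 27(W), 23(W), 21(W); every one is W ⇒ L
n=29: can move to 28, which is L ⇒ W
n=30: moves to 29(W), 25(W), 23(W); every one is W ⇒ L
n=31: can move to 30, which is L ⇒ W
n=32: moves to 31(W), 27(W), 25(W); every one is W ⇒ L
n=33: can move to 32, which is L ⇒ W
n=34: moves to 33(W), 29(W), 27(W); every one is W ⇒ L
n=35: can move to 34, which is L ⇒ W
n=36: moves to 35(W), 31(W), 29(W); every one is W ⇒ L
The losing starting values of n are exactly the entries labelled L in this table (19 of them).

0, 2, 4, 6, 8, 10, 12, 14, 16, 18, 20, 22, 24, 26, 28, 30, 32, 34, 36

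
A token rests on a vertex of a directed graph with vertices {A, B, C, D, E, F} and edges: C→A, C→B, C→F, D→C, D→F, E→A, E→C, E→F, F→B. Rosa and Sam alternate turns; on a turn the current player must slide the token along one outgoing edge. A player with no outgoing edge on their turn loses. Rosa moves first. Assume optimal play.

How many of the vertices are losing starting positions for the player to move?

Classify positions by backward induction: terminal positions (no move available) are L. From any other position, the mover wins iff some move reaches an L.
Every edge goes from a vertex to one that appears earlier in the order A, B, F, C, E, D, so processing vertices in that order labels each vertex after all of its successors.
A: no outgoing edge → L
B: no outgoing edge → L
F: reaches L-position B → W
C: reaches L-position B → W
E: reaches L-position A → W
D: only reaches C(W), F(W), all W → L
The L vertices are A, B, D; that is 3 in all.

3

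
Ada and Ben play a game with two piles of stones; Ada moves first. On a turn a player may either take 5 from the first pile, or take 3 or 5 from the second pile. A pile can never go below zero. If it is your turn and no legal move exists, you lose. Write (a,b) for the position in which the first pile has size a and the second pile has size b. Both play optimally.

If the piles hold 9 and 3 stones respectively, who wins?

Classify positions by backward induction: terminal positions (no move available) are L. From any other position, the mover wins iff some move reaches an L.
No move ever increases a pile, so every position that can arise here has a ≤ 9 and b ≤ 3; it is enough to label the cells with 0 ≤ a ≤ 9 and 0 ≤ b ≤ 3.
Every move lowers a or b (never raises either), so fill the grid row by row in increasing a, and left to right within a row: each cell's successors are then already labelled.
      b=0  b=1  b=2  b=3
a=0:    L    L    L    W
a=1:    L    L    L    W
a=2:    L    L    L    W
a=3:    L    L    L    W
a=4:    L    L    L    W
a=5:    W    W    W    L
a=6:    W    W    W    L
a=7:    W    W    W    L
a=8:    W    W    W    L
a=9:    W    W    W    L
Cells with no legal move (terminal, hence L): (0,0), (0,1), (0,2), (1,0), (1,1), (1,2), (2,0), (2,1), (2,2), (3,0), (3,1), (3,2), (4,0), (4,1), (4,2).
The remaining L cells, each justified by listing all of its moves:
(5,3): only reaches (0,3)(W), (5,0)(W), all W → L
(6,3): only reaches (1,3)(W), (6,0)(W), all W → L
(7,3): only reaches (2,3)(W), (7,0)(W), all W → L
(8,3): only reaches (3,3)(W), (8,0)(W), all W → L
(9,3): only reaches (4,3)(W), (9,0)(W), all W → L
Every other cell has at least one move into one of the L cells above, so it is W.
Every move from (9,3) reaches a W position, so the mover loses.

Ben wins.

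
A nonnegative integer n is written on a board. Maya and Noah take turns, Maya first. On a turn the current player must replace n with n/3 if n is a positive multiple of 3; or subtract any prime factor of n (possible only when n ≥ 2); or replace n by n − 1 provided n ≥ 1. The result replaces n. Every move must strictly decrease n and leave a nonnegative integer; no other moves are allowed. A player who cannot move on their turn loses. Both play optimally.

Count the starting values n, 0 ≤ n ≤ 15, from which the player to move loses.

4

Build the W/L table. Terminal = L. A non-terminal position is W if it has a move to some L; otherwise it is L.
n=0: no move → L
n=1: reaches L-position 0 → W
n=2: reaches L-position 0 → W
n=3: reaches L-position 0 → W
n=4: only reaches 2(W), 3(W), all W → L
n=5: reaches L-position 0 → W
n=6: reaches L-position 4 → W
n=7: reaches L-position 0 → W
n=8: only reaches 6(W), 7(W), all W → L
n=9: reaches L-position 8 → W
n=10: reaches L-position 8 → W
n=11: reaches L-position 0 → W
n=12: reaches L-position 4 → W
n=13: reaches L-position 0 → W
n=14: only reaches 7(W), 12(W), 13(W), all W → L
n=15: reaches L-position 14 → W
L entries with 0 ≤ n ≤ 15: n = 0, 4, 8, 14; that makes 4.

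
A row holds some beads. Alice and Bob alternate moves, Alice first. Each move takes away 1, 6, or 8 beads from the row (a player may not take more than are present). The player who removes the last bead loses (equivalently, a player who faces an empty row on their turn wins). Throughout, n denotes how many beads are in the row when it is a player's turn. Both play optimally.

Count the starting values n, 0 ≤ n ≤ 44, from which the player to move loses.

Label each position W (a win for the player to move) or L (a loss). A position with no legal move is W; any other position is W exactly when some move reaches an L, and L when every move reaches a W.
n=0: no move; the opponent has just taken the last bead and therefore loses → W
n=1: the only move is to 0(W), a W ⇒ L
n=2: can move to 1, which is L ⇒ W
n=3: the only move is to 2(W), a W ⇒ L
n=4: can move to 3, which is L ⇒ W
n=5: the only move is to 4(W), a W ⇒ L
n=6: can move to 5, which is L ⇒ W
n=7: can move to 1, which is L ⇒ W
n=8: moves to 7(W), 2(W), 0(W); every one is W ⇒ L
n=9: can move to 8, which is L ⇒ W
n=10: moves to 9(W), 4(W), 2(W); every one is W ⇒ L
n=11: can move to 10, which is L ⇒ W
n=12: moves to 11(W), 6(W), 4(W); every one is W ⇒ L
n=13: can move to 12, which is L ⇒ W
n=14: can move to 8, which is L ⇒ W
n=15: moves to 14(W), 9(W), 7(W); every one is W ⇒ L
n=16: can move to 15, which is L ⇒ W
n=17: moves to 16(W), 11(W), 9(W); every one is W ⇒ L
n=18: can move to 17, which is L ⇒ W
n=19: moves to 18(W), 13(W), 11(W); every one is W ⇒ L
n=20: can move to 19, which is L ⇒ W
n=21: can move to 15, which is L ⇒ W
n=22: moves to 21(W), 16(W), 14(W); every one is W ⇒ L
n=23: can move to 22, which is L ⇒ W
n=24: moves to 23(W), 18(W), 16(W); every one is W ⇒ L
n=25: can move to 24, which is L ⇒ W
n=26: moves to 25(W), 20(W), 18(W); every one is W ⇒ L
n=27: can move to 26, which is L ⇒ W
n=28: can move to 22, which is L ⇒ W
n=29: moves to 28(W), 23(W), 21(W); every one is W ⇒ L
n=30: can move to 29, which is L ⇒ W
n=31: moves to 30(W), 25(W), 23(W); every one is W ⇒ L
n=32: can move to 31, which is L ⇒ W
n=33: moves to 32(W), 27(W), 25(W); every one is W ⇒ L
n=34: can move to 33, which is L ⇒ W
n=35: can move to 29, which is L ⇒ W
n=36: moves to 35(W), 30(W), 28(W); every one is W ⇒ L
n=37: can move to 36, which is L ⇒ W
n=38: moves to 37(W), 32(W), 30(W); every one is W ⇒ L
n=39: can move to 38, which is L ⇒ W
n=40: moves to 39(W), 34(W), 32(W); every one is W ⇒ L
n=41: can move to 40, which is L ⇒ W
n=42: can move to 36, which is L ⇒ W
n=43: moves to 42(W), 37(W), 35(W); every one is W ⇒ L
n=44: can move to 43, which is L ⇒ W
L entries with 0 ≤ n ≤ 44: n = 1, 3, 5, 8, 10, 12, 15, 17, 19, 22, 24, 26, 29, 31, 33, 36, 38, 40, 43; that makes 19.

19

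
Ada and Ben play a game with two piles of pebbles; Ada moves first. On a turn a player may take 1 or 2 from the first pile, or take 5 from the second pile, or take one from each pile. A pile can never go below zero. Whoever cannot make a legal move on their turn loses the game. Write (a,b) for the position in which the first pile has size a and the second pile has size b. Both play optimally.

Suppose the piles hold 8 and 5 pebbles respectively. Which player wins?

Ben wins.

Compute win/loss labels from the base case upward. A position with no move is L. Any other position is W if it can reach an L in one move, else L.
No move ever increases a pile, so every position that can arise here has a ≤ 8 and b ≤ 5; it is enough to label the cells with 0 ≤ a ≤ 8 and 0 ≤ b ≤ 5.
Every move lowers a or b (never raises either), so fill the grid row by row in increasing a, and left to right within a row: each cell's successors are then already labelled.
      b=0  b=1  b=2  b=3  b=4  b=5
a=0:    L    L    L    L    L    W
a=1:    W    W    W    W    W    W
a=2:    W    W    W    W    W    L
a=3:    L    L    L    L    L    W
a=4:    W    W    W    W    W    W
a=5:    W    W    W    W    W    L
a=6:    L    L    L    L    L    W
a=7:    W    W    W    W    W    W
a=8:    W    W    W    W    W    L
Cells with no legal move (terminal, hence L): (0,0), (0,1), (0,2), (0,3), (0,4).
The remaining L cells, each justified by listing all of its moves:
(2,5): only reaches (1,5)(W), (0,5)(W), (2,0)(W), (1,4)(W), all W → L
(3,0): only reaches (2,0)(W), (1,0)(W), all W → L
(3,1): only reaches (2,1)(W), (1,1)(W), (2,0)(W), all W → L
(3,2): only reaches (2,2)(W), (1,2)(W), (2,1)(W), all W → L
(3,3): only reaches (2,3)(W), (1,3)(W), (2,2)(W), all W → L
(3,4): only reaches (2,4)(W), (1,4)(W), (2,3)(W), all W → L
(5,5): only reaches (4,5)(W), (3,5)(W), (5,0)(W), (4,4)(W), all W → L
(6,0): only reaches (5,0)(W), (4,0)(W), all W → L
(6,1): only reaches (5,1)(W), (4,1)(W), (5,0)(W), all W → L
(6,2): only reaches (5,2)(W), (4,2)(W), (5,1)(W), all W → L
(6,3): only reaches (5,3)(W), (4,3)(W), (5,2)(W), all W → L
(6,4): only reaches (5,4)(W), (4,4)(W), (5,3)(W), all W → L
(8,5): only reaches (7,5)(W), (6,5)(W), (8,0)(W), (7,4)(W), all W → L
Every other cell has at least one move into one of the L cells above, so it is W.
The starting position (8,5) is L: whatever Ada does, the opponent receives a W position.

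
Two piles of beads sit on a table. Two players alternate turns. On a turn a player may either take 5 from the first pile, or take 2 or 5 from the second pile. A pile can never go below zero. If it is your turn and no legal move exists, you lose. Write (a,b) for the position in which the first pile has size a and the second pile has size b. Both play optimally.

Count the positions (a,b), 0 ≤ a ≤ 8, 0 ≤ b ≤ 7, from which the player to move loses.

32

Work bottom-up. With no move the player to move loses. Otherwise the position is W if at least one move leads to an L position for the opponent, and L if every move leads to a W.
Every move lowers a or b (never raises either), so fill the grid row by row in increasing a, and left to right within a row: each cell's successors are then already labelled.
      b=0  b=1  b=2  b=3  b=4  b=5  b=6  b=7
a=0:    L    L    W    W    L    W    W    L
a=1:    L    L    W    W    L    W    W    L
a=2:    L    L    W    W    L    W    W    L
a=3:    L    L    W    W    L    W    W    L
a=4:    L    L    W    W    L    W    W    L
a=5:    W    W    L    L    W    W    L    W
a=6:    W    W    L    L    W    W    L    W
a=7:    W    W    L    L    W    W    L    W
a=8:    W    W    L    L    W    W    L    W
Cells with no legal move (terminal, hence L): (0,0), (0,1), (1,0), (1,1), (2,0), (2,1), (3,0), (3,1), (4,0), (4,1).
The remaining L cells, each justified by listing all of its moves:
(0,4): the only move is to (0,2)(W), a W ⇒ L
(0,7): moves to (0,5)(W), (0,2)(W); every one is W ⇒ L
(1,4): the only move is to (1,2)(W), a W ⇒ L
(1,7): moves to (1,5)(W), (1,2)(W); every one is W ⇒ L
(2,4): the only move is to (2,2)(W), a W ⇒ L
(2,7): moves to (2,5)(W), (2,2)(W); every one is W ⇒ L
(3,4): the only move is to (3,2)(W), a W ⇒ L
(3,7): moves to (3,5)(W), (3,2)(W); every one is W ⇒ L
(4,4): the only move is to (4,2)(W), a W ⇒ L
(4,7): moves to (4,5)(W), (4,2)(W); every one is W ⇒ L
(5,2): moves to (0,2)(W), (5,0)(W); every one is W ⇒ L
(5,3): moves to (0,3)(W), (5,1)(W); every one is W ⇒ L
(5,6): moves to (0,6)(W), (5,4)(W), (5,1)(W); every one is W ⇒ L
(6,2): moves to (1,2)(W), (6,0)(W); every one is W ⇒ L
(6,3): moves to (1,3)(W), (6,1)(W); every one is W ⇒ L
(6,6): moves to (1,6)(W), (6,4)(W), (6,1)(W); every one is W ⇒ L
(7,2): moves to (2,2)(W), (7,0)(W); every one is W ⇒ L
(7,3): moves to (2,3)(W), (7,1)(W); every one is W ⇒ L
(7,6): moves to (2,6)(W), (7,4)(W), (7,1)(W); every one is W ⇒ L
(8,2): moves to (3,2)(W), (8,0)(W); every one is W ⇒ L
(8,3): moves to (3,3)(W), (8,1)(W); every one is W ⇒ L
(8,6): moves to (3,6)(W), (8,4)(W), (8,1)(W); every one is W ⇒ L
Every other cell has at least one move into one of the L cells above, so it is W.
L cells per row: a=0: 4, a=1: 4, a=2: 4, a=3: 4, a=4: 4, a=5: 3, a=6: 3, a=7: 3, a=8: 3; total 32.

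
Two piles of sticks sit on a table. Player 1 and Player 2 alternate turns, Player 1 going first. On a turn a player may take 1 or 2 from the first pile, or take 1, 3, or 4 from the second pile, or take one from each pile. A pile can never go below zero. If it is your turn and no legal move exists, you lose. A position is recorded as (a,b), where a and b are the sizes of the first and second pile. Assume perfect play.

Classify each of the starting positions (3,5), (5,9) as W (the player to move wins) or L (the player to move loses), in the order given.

(3,5): L, (5,9): W

Work bottom-up. With no move the player to move loses. Otherwise the position is W if at least one move leads to an L position for the opponent, and L if every move leads to a W.
No move ever increases a pile, so every position that can arise here has a ≤ 5 and b ≤ 9; it is enough to label the cells with 0 ≤ a ≤ 5 and 0 ≤ b ≤ 9.
Every move lowers a or b (never raises either), so fill the grid row by row in increasing a, and left to right within a row: each cell's successors are then already labelled.
      b=0  b=1  b=2  b=3  b=4  b=5  b=6  b=7  b=8  b=9
a=0:    L    W    L    W    W    W    W    L    W    L
a=1:    W    W    W    W    L    W    L    W    W    W
a=2:    W    L    W    L    W    W    W    W    L    W
a=3:    L    W    W    W    W    L    W    L    W    W
a=4:    W    W    L    W    L    W    W    W    W    L
a=5:    W    L    W    W    W    W    L    W    L    W
Cells with no legal move (terminal, hence L): (0,0).
The remaining L cells, each justified by listing all of its moves:
(0,2): the only move is to (0,1)(W), a W ⇒ L
(0,7): moves to (0,6)(W), (0,4)(W), (0,3)(W); every one is W ⇒ L
(0,9): moves to (0,8)(W), (0,6)(W), (0,5)(W); every one is W ⇒ L
(1,4): moves to (0,4)(W), (1,3)(W), (1,1)(W), (1,0)(W), (0,3)(W); every one is W ⇒ L
(1,6): moves to (0,6)(W), (1,5)(W), (1,3)(W), (1,2)(W), (0,5)(W); every one is W ⇒ L
(2,1): moves to (1,1)(W), (0,1)(W), (2,0)(W), (1,0)(W); every one is W ⇒ L
(2,3): moves to (1,3)(W), (0,3)(W), (2,2)(W), (2,0)(W), (1,2)(W); every one is W ⇒ L
(2,8): moves to (1,8)(W), (0,8)(W), (2,7)(W), (2,5)(W), (2,4)(W), (1,7)(W); every one is W ⇒ L
(3,0): moves to (2,0)(W), (1,0)(W); every one is W ⇒ L
(3,5): moves to (2,5)(W), (1,5)(W), (3,4)(W), (3,2)(W), (3,1)(W), (2,4)(W); every one is W ⇒ L
(3,7): moves to (2,7)(W), (1,7)(W), (3,6)(W), (3,4)(W), (3,3)(W), (2,6)(W); every one is W ⇒ L
(4,2): moves to (3,2)(W), (2,2)(W), (4,1)(W), (3,1)(W); every one is W ⇒ L
(4,4): moves to (3,4)(W), (2,4)(W), (4,3)(W), (4,1)(W), (4,0)(W), (3,3)(W); every one is W ⇒ L
(4,9): moves to (3,9)(W), (2,9)(W), (4,8)(W), (4,6)(W), (4,5)(W), (3,8)(W); every one is W ⇒ L
(5,1): moves to (4,1)(W), (3,1)(W), (5,0)(W), (4,0)(W); every one is W ⇒ L
(5,6): moves to (4,6)(W), (3,6)(W), (5,5)(W), (5,3)(W), (5,2)(W), (4,5)(W); every one is W ⇒ L
(5,8): moves to (4,8)(W), (3,8)(W), (5,7)(W), (5,5)(W), (5,4)(W), (4,7)(W); every one is W ⇒ L
Every other cell has at least one move into one of the L cells above, so it is W.
(3,5): one of the L cells justified above, so L
(5,9): the move to (4,9) reaches an L cell, so W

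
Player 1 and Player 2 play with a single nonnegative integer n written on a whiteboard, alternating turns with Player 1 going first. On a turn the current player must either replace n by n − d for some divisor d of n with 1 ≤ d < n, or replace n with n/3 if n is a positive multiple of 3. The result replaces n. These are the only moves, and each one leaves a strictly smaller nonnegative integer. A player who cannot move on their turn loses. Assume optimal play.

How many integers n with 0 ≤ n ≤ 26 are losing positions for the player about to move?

12

Positions with no move are L. A position that does have a move is losing for the player to move precisely when every available move leads to a winning position for the opponent. Fill in the labels:
n=0: no move → L
n=1: no move → L
n=2: W (go to 1, an L position)
n=3: W (go to 1, an L position)
n=4: L (options 2(W), 3(W) are all W)
n=5: W (go to 4, an L position)
n=6: W (go to 4, an L position)
n=7: L (sole option 6(W) is W)
n=8: W (go to 4, an L position)
n=9: L (options 3(W), 6(W), 8(W) are all W)
n=10: W (go to 9, an L position)
n=11: L (sole option 10(W) is W)
n=12: W (go to 4, an L position)
n=13: L (sole option 12(W) is W)
n=14: W (go to 7, an L position)
n=15: L (options 5(W), 10(W), 12(W), 14(W) are all W)
n=16: W (go to 15, an L position)
n=17: L (sole option 16(W) is W)
n=18: W (go to 9, an L position)
n=19: L (sole option 18(W) is W)
n=20: W (go to 15, an L position)
n=21: W (go to 7, an L position)
n=22: W (go to 11, an L position)
n=23: L (sole option 22(W) is W)
n=24: W (go to 23, an L position)
n=25: L (options 20(W), 24(W) are all W)
n=26: W (go to 13, an L position)
L entries with 0 ≤ n ≤ 26: n = 0, 1, 4, 7, 9, 11, 13, 15, 17, 19, 23, 25; that makes 12.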